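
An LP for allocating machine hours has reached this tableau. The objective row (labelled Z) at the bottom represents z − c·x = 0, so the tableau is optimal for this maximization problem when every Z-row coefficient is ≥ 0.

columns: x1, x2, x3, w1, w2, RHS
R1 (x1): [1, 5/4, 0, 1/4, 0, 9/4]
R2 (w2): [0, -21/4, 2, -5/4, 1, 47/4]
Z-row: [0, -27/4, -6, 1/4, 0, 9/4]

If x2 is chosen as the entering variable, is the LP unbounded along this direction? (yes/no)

Column x2 has positive entries in row(s) 1, so the ratio test bounds it — not unbounded.

no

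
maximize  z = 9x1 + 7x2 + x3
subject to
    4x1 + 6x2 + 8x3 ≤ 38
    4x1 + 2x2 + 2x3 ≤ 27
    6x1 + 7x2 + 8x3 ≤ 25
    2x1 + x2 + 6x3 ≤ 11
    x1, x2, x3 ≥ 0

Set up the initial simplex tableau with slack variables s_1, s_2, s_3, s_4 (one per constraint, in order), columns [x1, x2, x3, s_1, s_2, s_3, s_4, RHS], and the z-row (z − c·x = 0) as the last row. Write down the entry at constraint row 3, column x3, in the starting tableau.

8

Constraint 3 has coefficient 8 on x3.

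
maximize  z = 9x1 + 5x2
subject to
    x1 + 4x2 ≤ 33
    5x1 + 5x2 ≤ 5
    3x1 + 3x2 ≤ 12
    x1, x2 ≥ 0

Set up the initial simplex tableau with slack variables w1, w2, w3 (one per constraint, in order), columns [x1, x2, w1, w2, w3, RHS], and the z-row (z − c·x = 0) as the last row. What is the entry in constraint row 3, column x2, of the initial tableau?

Constraint 3 has coefficient 3 on x2.

3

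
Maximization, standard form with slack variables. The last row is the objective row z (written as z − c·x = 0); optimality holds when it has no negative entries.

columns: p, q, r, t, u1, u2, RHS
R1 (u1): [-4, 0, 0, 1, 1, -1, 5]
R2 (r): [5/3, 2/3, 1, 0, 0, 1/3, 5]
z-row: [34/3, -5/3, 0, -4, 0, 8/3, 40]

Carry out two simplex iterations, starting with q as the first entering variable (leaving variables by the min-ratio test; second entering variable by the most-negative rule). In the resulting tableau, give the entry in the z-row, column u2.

-1/2

Ratio test on column q — row 1: entry 0 ≤ 0; row 2: 5/(2/3) = 15/2. Minimum is 15/2 at row 2 (r leaves); pivot element 2/3.
Divide row 2 by 2/3; eliminate column q from the other rows.
Second iteration: most negative z-row entry is -4 in column t, so t enters.
Ratio test on column t — row 1: 5/1 = 5; row 2: entry 0 ≤ 0. Minimum is 5 at row 1 (u1 leaves); pivot element 1.
Divide row 1 by 1; eliminate column t from the other rows.
After both pivots, the entry at the z-row, column u2 is -1/2.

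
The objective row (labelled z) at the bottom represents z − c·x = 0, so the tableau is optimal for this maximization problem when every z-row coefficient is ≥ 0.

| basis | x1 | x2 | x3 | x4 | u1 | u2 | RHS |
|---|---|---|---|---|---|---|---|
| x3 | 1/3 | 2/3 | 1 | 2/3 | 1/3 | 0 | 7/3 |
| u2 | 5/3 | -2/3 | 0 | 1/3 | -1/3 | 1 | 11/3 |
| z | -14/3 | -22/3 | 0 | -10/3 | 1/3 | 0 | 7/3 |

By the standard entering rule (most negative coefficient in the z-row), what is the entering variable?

x2

Negative z-row entries: x1: -14/3, x2: -22/3, x4: -10/3.
The most negative is -22/3 in column x2, so x2 enters.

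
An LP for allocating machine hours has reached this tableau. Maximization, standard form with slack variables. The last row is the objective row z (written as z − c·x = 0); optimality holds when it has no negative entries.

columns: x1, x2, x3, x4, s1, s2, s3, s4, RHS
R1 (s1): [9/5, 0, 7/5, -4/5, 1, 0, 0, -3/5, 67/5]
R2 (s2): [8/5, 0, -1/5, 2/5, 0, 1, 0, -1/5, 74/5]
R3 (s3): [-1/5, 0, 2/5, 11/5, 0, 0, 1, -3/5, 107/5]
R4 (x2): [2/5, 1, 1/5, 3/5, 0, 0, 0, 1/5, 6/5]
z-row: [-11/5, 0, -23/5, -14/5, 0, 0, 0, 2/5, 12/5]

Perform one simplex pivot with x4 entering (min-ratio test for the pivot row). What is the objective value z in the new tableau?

Ratio test on column x4 — row 1: entry -4/5 ≤ 0; row 2: (74/5)/(2/5) = 37; row 3: (107/5)/(11/5) = 107/11; row 4: (6/5)/(3/5) = 2. Minimum is 2 at row 4 (x2 leaves); pivot element 3/5.
Pivot on row 4; the z-row RHS becomes 12/5 − (-14/5)·2 = 8.

8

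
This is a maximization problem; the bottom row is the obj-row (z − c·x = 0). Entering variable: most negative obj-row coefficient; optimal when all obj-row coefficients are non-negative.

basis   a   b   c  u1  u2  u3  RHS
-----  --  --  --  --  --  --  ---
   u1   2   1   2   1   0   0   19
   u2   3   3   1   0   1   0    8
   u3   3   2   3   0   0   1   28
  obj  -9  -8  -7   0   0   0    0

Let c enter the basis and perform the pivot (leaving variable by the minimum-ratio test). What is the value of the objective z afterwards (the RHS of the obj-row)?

Ratio test on column c — row 1: 19/2 = 19/2; row 2: 8/1 = 8; row 3: 28/3 = 28/3. Minimum is 8 at row 2 (u2 leaves); pivot element 1.
Pivot on row 2; the obj-row RHS becomes 0 − (-7)·8 = 56.

56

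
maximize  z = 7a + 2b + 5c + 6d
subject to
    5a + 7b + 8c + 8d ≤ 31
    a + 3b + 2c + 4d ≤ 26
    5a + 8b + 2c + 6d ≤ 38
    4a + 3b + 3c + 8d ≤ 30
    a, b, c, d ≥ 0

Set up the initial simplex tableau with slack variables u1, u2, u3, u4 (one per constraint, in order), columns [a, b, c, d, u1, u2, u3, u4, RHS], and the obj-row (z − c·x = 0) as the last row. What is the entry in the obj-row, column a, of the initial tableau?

The obj-row carries the negated objective coefficients: the a entry is -7.

-7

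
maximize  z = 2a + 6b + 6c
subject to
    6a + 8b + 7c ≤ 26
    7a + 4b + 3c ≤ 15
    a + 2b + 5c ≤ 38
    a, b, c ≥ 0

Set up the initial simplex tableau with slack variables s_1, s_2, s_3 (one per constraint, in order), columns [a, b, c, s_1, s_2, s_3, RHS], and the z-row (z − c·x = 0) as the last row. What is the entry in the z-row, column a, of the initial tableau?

-2

The z-row carries the negated objective coefficients: the a entry is -2.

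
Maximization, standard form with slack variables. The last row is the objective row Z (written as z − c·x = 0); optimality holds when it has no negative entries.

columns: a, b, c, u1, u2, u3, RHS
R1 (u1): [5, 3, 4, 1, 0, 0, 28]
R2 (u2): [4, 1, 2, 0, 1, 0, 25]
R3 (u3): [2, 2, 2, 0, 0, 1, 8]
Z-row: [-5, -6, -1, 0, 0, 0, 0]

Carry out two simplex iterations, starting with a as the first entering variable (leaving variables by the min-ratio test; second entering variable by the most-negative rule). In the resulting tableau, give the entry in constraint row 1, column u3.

-3/2

Ratio test on column a — row 1: 28/5 = 28/5; row 2: 25/4 = 25/4; row 3: 8/2 = 4. Minimum is 4 at row 3 (u3 leaves); pivot element 2.
Divide row 3 by 2; eliminate column a from the other rows.
Second iteration: most negative Z-row entry is -1 in column b, so b enters.
Ratio test on column b — row 1: entry -2 ≤ 0; row 2: entry -3 ≤ 0; row 3: 4/1 = 4. Minimum is 4 at row 3 (a leaves); pivot element 1.
Divide row 3 by 1; eliminate column b from the other rows.
After both pivots, the entry at constraint row 1, column u3 is -3/2.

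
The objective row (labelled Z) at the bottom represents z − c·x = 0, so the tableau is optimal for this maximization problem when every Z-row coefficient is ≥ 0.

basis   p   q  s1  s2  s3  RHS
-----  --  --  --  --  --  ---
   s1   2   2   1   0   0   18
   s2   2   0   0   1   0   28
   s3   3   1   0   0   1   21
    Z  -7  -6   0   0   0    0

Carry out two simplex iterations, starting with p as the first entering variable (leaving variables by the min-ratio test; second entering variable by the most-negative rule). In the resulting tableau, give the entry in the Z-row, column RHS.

60

Ratio test on column p — row 1: 18/2 = 9; row 2: 28/2 = 14; row 3: 21/3 = 7. Minimum is 7 at row 3 (s3 leaves); pivot element 3.
Divide row 3 by 3; eliminate column p from the other rows.
Second iteration: most negative Z-row entry is -11/3 in column q, so q enters.
Ratio test on column q — row 1: 4/(4/3) = 3; row 2: entry -2/3 ≤ 0; row 3: 7/(1/3) = 21. Minimum is 3 at row 1 (s1 leaves); pivot element 4/3.
Divide row 1 by 4/3; eliminate column q from the other rows.
After both pivots, the entry at the Z-row, column RHS is 60.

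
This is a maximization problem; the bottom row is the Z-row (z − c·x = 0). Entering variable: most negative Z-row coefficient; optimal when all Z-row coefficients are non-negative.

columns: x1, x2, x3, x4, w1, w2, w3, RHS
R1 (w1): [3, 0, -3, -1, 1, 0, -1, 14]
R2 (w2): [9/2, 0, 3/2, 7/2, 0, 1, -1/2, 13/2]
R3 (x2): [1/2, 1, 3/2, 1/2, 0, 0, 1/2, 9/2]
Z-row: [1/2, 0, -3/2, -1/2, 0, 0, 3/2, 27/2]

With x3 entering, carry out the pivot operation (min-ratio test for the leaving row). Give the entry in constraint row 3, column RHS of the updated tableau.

3

Ratio test on column x3 — row 1: entry -3 ≤ 0; row 2: (13/2)/(3/2) = 13/3; row 3: (9/2)/(3/2) = 3. Minimum is 3 at row 3 (x2 leaves); pivot element 3/2.
Divide row 3 by 3/2; eliminate column x3 from the other rows.
In the new row 3, the RHS entry is the old entry divided by the pivot: (9/2)/(3/2) = 3.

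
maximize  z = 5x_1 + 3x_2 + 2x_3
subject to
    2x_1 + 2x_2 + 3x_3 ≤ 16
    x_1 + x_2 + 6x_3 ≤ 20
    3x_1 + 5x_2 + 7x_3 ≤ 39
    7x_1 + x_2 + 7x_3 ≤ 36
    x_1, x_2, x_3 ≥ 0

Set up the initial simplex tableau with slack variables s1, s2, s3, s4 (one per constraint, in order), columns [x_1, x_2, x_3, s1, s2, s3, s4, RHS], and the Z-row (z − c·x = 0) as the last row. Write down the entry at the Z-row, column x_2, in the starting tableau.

The Z-row carries the negated objective coefficients: the x_2 entry is -3.

-3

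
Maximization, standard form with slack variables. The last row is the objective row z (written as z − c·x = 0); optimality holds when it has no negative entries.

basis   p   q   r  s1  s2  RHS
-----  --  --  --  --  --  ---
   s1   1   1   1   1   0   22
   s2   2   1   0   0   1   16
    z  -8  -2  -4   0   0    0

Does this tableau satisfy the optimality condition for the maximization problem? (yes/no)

The z-row has a negative entry -8 in column p, so it is not optimal.

no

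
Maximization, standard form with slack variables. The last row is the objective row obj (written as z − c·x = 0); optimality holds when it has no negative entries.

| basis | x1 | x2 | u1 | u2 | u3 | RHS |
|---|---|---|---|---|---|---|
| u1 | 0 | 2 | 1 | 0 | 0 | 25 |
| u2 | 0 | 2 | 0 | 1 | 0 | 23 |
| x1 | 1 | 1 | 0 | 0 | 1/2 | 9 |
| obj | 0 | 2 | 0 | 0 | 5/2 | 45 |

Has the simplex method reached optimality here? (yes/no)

yes

Every obj-row coefficient is ≥ 0, so the tableau is optimal.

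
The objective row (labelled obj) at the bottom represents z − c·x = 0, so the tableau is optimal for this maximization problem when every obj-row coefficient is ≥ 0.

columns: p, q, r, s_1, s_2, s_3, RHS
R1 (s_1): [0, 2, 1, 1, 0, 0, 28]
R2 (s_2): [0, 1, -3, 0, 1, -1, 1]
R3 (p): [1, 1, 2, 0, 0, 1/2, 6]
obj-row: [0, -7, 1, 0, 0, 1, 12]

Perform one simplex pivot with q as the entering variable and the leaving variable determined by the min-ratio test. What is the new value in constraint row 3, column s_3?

Ratio test on column q — row 1: 28/2 = 14; row 2: 1/1 = 1; row 3: 6/1 = 6. Minimum is 1 at row 2 (s_2 leaves); pivot element 1.
Divide row 2 by 1; eliminate column q from the other rows.
Row 3 update in column s_3: 1/2 − 1·(-1) = 3/2.

3/2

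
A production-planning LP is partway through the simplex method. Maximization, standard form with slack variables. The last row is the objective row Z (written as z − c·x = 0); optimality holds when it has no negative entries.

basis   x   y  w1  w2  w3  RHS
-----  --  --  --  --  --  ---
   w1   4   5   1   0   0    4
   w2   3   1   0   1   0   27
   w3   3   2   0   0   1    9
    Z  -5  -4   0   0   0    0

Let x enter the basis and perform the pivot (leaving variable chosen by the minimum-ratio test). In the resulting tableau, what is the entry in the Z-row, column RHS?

Ratio test on column x — row 1: 4/4 = 1; row 2: 27/3 = 9; row 3: 9/3 = 3. Minimum is 1 at row 1 (w1 leaves); pivot element 4.
Divide row 1 by 4; eliminate column x from the other rows.
Z-row update in column RHS: 0 − (-5)·1 = 5.

5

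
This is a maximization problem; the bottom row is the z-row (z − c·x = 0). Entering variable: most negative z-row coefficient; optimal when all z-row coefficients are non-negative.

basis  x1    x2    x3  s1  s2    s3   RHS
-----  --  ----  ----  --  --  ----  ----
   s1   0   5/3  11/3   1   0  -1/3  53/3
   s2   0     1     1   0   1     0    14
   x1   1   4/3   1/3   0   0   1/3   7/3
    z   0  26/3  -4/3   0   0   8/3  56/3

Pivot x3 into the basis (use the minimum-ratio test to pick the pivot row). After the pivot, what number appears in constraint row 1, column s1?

3/11

Ratio test on column x3 — row 1: (53/3)/(11/3) = 53/11; row 2: 14/1 = 14; row 3: (7/3)/(1/3) = 7. Minimum is 53/11 at row 1 (s1 leaves); pivot element 11/3.
Divide row 1 by 11/3; eliminate column x3 from the other rows.
In the new row 1, the s1 entry is the old entry divided by the pivot: 1/(11/3) = 3/11.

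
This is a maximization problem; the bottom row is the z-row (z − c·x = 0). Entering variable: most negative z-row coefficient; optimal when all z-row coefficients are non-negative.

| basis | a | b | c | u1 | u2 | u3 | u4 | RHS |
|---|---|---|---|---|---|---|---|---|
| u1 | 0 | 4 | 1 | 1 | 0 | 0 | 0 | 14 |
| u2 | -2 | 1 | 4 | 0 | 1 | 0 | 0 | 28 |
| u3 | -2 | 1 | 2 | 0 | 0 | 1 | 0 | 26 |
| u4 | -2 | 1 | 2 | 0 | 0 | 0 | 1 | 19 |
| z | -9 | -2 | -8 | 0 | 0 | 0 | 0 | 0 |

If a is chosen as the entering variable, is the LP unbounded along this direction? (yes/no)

Every constraint-row entry in column a is ≤ 0, so increasing a is unbounded.

yes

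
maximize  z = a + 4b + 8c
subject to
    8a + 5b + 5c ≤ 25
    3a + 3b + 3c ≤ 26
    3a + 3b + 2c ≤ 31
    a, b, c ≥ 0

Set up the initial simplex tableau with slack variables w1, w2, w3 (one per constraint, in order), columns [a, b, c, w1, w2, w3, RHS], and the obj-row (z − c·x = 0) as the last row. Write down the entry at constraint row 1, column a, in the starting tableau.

Constraint 1 has coefficient 8 on a.

8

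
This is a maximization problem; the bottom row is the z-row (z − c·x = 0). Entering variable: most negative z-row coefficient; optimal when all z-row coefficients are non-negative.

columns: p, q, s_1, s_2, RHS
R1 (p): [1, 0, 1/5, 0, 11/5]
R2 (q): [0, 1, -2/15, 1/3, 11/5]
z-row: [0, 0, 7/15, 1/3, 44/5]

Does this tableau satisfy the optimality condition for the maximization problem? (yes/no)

Every z-row coefficient is ≥ 0, so the tableau is optimal.

yes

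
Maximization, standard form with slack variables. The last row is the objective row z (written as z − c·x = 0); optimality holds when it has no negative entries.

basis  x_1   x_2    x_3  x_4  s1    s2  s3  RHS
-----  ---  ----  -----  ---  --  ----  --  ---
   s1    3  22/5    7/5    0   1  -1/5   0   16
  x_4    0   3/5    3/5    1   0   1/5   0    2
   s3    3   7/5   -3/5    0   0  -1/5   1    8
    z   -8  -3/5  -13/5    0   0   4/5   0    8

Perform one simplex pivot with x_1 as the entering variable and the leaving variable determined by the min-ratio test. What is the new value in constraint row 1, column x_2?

3

Ratio test on column x_1 — row 1: 16/3 = 16/3; row 2: entry 0 ≤ 0; row 3: 8/3 = 8/3. Minimum is 8/3 at row 3 (s3 leaves); pivot element 3.
Divide row 3 by 3; eliminate column x_1 from the other rows.
Row 1 update in column x_2: 22/5 − 3·(7/15) = 3.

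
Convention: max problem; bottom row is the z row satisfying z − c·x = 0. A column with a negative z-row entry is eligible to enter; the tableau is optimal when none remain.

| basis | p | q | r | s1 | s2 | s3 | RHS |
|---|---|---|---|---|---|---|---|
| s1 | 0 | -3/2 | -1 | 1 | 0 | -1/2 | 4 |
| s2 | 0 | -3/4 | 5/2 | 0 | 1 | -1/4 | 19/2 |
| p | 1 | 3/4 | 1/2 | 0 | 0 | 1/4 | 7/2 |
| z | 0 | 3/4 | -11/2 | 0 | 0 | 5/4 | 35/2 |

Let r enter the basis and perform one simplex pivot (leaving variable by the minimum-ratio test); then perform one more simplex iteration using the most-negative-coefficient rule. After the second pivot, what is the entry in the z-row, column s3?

1

Ratio test on column r — row 1: entry -1 ≤ 0; row 2: (19/2)/(5/2) = 19/5; row 3: (7/2)/(1/2) = 7. Minimum is 19/5 at row 2 (s2 leaves); pivot element 5/2.
Divide row 2 by 5/2; eliminate column r from the other rows.
Second iteration: most negative z-row entry is -9/10 in column q, so q enters.
Ratio test on column q — row 1: entry -9/5 ≤ 0; row 2: entry -3/10 ≤ 0; row 3: (8/5)/(9/10) = 16/9. Minimum is 16/9 at row 3 (p leaves); pivot element 9/10.
Divide row 3 by 9/10; eliminate column q from the other rows.
After both pivots, the entry at the z-row, column s3 is 1.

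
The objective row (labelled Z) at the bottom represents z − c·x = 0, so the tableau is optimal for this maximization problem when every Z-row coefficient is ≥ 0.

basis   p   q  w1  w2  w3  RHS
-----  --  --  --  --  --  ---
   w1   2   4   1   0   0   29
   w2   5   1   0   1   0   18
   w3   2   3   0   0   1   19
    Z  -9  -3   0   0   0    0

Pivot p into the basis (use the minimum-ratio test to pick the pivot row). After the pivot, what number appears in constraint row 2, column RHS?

18/5

Ratio test on column p — row 1: 29/2 = 29/2; row 2: 18/5 = 18/5; row 3: 19/2 = 19/2. Minimum is 18/5 at row 2 (w2 leaves); pivot element 5.
Divide row 2 by 5; eliminate column p from the other rows.
In the new row 2, the RHS entry is the old entry divided by the pivot: 18/5 = 18/5.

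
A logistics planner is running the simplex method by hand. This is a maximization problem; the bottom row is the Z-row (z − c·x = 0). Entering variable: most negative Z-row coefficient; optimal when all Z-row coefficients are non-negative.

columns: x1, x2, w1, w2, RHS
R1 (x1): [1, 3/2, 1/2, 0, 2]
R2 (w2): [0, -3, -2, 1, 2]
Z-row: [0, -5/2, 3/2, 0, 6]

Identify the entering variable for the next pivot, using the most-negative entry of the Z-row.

Negative Z-row entries: x2: -5/2.
The most negative is -5/2 in column x2, so x2 enters.

x2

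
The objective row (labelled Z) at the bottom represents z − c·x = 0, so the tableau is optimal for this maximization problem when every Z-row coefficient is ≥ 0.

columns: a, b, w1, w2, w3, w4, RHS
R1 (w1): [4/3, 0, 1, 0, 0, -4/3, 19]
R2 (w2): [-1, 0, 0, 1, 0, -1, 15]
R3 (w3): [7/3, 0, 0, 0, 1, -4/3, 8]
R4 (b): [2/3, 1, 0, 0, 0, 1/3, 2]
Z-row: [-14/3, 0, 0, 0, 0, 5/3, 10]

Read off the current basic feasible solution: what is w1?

w1 is basic (row 1); its value is the RHS of that row, 19.

19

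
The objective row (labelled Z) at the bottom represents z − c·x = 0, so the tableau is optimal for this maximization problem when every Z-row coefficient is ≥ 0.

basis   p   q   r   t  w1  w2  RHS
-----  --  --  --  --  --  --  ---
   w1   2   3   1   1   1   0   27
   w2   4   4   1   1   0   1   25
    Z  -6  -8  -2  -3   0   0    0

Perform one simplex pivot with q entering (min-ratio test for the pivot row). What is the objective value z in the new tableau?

50

Ratio test on column q — row 1: 27/3 = 9; row 2: 25/4 = 25/4. Minimum is 25/4 at row 2 (w2 leaves); pivot element 4.
Pivot on row 2; the Z-row RHS becomes 0 − (-8)·(25/4) = 50.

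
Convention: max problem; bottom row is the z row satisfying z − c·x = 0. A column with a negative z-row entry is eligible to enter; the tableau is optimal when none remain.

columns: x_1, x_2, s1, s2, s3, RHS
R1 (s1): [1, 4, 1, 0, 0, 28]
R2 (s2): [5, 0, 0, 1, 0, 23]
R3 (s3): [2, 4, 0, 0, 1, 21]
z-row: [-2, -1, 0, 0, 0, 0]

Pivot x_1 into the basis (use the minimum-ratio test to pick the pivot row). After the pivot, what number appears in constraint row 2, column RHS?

Ratio test on column x_1 — row 1: 28/1 = 28; row 2: 23/5 = 23/5; row 3: 21/2 = 21/2. Minimum is 23/5 at row 2 (s2 leaves); pivot element 5.
Divide row 2 by 5; eliminate column x_1 from the other rows.
In the new row 2, the RHS entry is the old entry divided by the pivot: 23/5 = 23/5.

23/5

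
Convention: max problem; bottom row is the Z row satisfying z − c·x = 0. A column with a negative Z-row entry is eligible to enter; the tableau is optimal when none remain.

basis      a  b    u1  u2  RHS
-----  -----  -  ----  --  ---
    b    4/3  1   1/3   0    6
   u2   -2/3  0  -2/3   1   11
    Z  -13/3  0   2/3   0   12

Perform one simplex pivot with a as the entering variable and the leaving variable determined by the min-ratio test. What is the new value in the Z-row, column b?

13/4

Ratio test on column a — row 1: 6/(4/3) = 9/2; row 2: entry -2/3 ≤ 0. Minimum is 9/2 at row 1 (b leaves); pivot element 4/3.
Divide row 1 by 4/3; eliminate column a from the other rows.
Z-row update in column b: 0 − (-13/3)·(3/4) = 13/4.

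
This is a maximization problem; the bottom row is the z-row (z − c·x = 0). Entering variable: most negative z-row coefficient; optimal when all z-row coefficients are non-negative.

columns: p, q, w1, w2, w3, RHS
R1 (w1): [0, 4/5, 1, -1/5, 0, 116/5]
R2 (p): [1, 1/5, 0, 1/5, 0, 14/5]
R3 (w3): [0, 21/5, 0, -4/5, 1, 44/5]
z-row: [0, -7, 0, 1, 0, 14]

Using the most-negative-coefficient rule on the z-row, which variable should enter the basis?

Negative z-row entries: q: -7.
The most negative is -7 in column q, so q enters.

q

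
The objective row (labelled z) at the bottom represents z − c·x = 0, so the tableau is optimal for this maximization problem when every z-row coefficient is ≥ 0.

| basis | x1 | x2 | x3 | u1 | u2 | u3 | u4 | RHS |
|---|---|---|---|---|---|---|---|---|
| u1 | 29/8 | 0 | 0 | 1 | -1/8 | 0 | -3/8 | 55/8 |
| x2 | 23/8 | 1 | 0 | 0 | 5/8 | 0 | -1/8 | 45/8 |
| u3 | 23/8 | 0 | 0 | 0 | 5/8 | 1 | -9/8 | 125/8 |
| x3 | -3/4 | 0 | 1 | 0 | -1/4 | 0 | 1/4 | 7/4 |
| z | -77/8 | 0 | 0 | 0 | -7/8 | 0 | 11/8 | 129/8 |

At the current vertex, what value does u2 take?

u2 is not in the basis, so in the current basic feasible solution u2 = 0.

0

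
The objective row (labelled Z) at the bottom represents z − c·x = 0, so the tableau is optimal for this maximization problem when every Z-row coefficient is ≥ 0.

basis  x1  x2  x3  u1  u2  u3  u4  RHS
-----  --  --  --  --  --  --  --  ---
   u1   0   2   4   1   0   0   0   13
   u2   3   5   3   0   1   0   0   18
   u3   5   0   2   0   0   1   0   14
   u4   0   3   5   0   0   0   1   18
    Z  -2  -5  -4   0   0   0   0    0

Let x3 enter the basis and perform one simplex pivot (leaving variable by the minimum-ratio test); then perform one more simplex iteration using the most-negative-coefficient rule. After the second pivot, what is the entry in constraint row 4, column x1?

Ratio test on column x3 — row 1: 13/4 = 13/4; row 2: 18/3 = 6; row 3: 14/2 = 7; row 4: 18/5 = 18/5. Minimum is 13/4 at row 1 (u1 leaves); pivot element 4.
Divide row 1 by 4; eliminate column x3 from the other rows.
Second iteration: most negative Z-row entry is -3 in column x2, so x2 enters.
Ratio test on column x2 — row 1: (13/4)/(1/2) = 13/2; row 2: (33/4)/(7/2) = 33/14; row 3: entry -1 ≤ 0; row 4: (7/4)/(1/2) = 7/2. Minimum is 33/14 at row 2 (u2 leaves); pivot element 7/2.
Divide row 2 by 7/2; eliminate column x2 from the other rows.
After both pivots, the entry at constraint row 4, column x1 is -3/7.

-3/7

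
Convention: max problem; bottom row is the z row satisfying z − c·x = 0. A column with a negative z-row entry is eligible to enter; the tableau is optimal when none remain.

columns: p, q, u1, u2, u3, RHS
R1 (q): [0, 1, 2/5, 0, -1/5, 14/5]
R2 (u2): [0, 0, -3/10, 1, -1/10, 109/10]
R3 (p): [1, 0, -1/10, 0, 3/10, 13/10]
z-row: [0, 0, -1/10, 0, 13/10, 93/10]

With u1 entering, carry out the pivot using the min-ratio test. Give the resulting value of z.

Ratio test on column u1 — row 1: (14/5)/(2/5) = 7; row 2: entry -3/10 ≤ 0; row 3: entry -1/10 ≤ 0. Minimum is 7 at row 1 (q leaves); pivot element 2/5.
Pivot on row 1; the z-row RHS becomes 93/10 − (-1/10)·7 = 10.

10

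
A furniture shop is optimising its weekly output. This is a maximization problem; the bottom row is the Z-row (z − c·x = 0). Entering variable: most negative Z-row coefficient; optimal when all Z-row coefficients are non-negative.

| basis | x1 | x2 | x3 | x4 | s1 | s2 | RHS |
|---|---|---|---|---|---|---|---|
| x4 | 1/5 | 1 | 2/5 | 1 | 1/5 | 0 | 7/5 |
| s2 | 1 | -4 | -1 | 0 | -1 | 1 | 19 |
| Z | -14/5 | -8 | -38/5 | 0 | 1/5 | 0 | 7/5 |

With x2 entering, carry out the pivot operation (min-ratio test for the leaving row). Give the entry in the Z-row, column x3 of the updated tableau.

-22/5

Ratio test on column x2 — row 1: (7/5)/1 = 7/5; row 2: entry -4 ≤ 0. Minimum is 7/5 at row 1 (x4 leaves); pivot element 1.
Divide row 1 by 1; eliminate column x2 from the other rows.
Z-row update in column x3: -38/5 − (-8)·(2/5) = -22/5.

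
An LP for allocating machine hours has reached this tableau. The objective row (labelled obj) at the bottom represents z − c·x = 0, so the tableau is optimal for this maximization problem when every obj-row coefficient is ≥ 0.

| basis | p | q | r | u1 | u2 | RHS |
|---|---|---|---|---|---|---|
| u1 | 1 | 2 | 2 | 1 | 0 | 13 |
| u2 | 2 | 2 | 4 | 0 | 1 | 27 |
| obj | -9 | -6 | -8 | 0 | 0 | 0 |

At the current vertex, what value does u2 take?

u2 is basic (row 2); its value is the RHS of that row, 27.

27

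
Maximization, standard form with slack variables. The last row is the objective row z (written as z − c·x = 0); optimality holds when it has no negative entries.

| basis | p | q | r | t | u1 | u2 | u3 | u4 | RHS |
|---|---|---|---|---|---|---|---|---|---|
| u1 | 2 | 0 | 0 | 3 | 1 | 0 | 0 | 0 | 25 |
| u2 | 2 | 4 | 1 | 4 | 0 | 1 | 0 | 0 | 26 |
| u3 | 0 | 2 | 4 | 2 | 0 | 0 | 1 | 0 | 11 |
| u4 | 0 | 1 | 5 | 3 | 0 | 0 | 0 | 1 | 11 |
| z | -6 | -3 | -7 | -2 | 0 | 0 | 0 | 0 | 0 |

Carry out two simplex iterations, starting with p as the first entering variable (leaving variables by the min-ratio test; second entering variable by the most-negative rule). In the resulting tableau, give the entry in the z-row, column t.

Ratio test on column p — row 1: 25/2 = 25/2; row 2: 26/2 = 13; row 3: entry 0 ≤ 0; row 4: entry 0 ≤ 0. Minimum is 25/2 at row 1 (u1 leaves); pivot element 2.
Divide row 1 by 2; eliminate column p from the other rows.
Second iteration: most negative z-row entry is -7 in column r, so r enters.
Ratio test on column r — row 1: entry 0 ≤ 0; row 2: 1/1 = 1; row 3: 11/4 = 11/4; row 4: 11/5 = 11/5. Minimum is 1 at row 2 (u2 leaves); pivot element 1.
Divide row 2 by 1; eliminate column r from the other rows.
After both pivots, the entry at the z-row, column t is 14.

14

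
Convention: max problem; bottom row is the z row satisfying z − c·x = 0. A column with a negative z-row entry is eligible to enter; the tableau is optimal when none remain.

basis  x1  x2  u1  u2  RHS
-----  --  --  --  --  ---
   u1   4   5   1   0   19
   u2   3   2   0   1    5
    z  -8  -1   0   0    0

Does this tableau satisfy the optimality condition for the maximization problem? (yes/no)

no

The z-row has a negative entry -8 in column x1, so it is not optimal.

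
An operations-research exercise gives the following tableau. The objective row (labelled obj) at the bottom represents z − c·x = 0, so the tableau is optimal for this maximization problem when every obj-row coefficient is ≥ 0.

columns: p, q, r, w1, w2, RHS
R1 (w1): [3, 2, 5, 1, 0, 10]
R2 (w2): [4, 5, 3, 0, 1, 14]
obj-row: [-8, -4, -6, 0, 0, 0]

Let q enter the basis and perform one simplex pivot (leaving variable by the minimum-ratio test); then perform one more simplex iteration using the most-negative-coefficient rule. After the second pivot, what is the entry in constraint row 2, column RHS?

2/7

Ratio test on column q — row 1: 10/2 = 5; row 2: 14/5 = 14/5. Minimum is 14/5 at row 2 (w2 leaves); pivot element 5.
Divide row 2 by 5; eliminate column q from the other rows.
Second iteration: most negative obj-row entry is -24/5 in column p, so p enters.
Ratio test on column p — row 1: (22/5)/(7/5) = 22/7; row 2: (14/5)/(4/5) = 7/2. Minimum is 22/7 at row 1 (w1 leaves); pivot element 7/5.
Divide row 1 by 7/5; eliminate column p from the other rows.
After both pivots, the entry at constraint row 2, column RHS is 2/7.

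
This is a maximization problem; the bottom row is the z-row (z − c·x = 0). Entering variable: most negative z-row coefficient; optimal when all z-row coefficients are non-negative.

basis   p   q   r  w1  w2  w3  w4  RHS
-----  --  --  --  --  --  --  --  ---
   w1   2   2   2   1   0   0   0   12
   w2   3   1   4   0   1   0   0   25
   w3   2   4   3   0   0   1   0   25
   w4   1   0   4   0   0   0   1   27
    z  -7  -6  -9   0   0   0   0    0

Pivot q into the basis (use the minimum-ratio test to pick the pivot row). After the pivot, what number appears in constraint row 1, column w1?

1/2

Ratio test on column q — row 1: 12/2 = 6; row 2: 25/1 = 25; row 3: 25/4 = 25/4; row 4: entry 0 ≤ 0. Minimum is 6 at row 1 (w1 leaves); pivot element 2.
Divide row 1 by 2; eliminate column q from the other rows.
In the new row 1, the w1 entry is the old entry divided by the pivot: 1/2 = 1/2.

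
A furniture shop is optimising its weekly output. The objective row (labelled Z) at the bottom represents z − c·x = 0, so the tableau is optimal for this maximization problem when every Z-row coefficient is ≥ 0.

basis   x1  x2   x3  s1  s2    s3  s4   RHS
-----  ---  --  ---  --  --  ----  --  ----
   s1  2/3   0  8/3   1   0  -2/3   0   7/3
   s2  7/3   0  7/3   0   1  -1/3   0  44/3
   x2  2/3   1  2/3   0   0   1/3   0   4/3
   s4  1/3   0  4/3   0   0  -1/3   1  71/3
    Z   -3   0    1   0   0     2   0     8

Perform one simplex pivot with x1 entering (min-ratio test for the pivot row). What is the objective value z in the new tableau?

Ratio test on column x1 — row 1: (7/3)/(2/3) = 7/2; row 2: (44/3)/(7/3) = 44/7; row 3: (4/3)/(2/3) = 2; row 4: (71/3)/(1/3) = 71. Minimum is 2 at row 3 (x2 leaves); pivot element 2/3.
Pivot on row 3; the Z-row RHS becomes 8 − (-3)·2 = 14.

14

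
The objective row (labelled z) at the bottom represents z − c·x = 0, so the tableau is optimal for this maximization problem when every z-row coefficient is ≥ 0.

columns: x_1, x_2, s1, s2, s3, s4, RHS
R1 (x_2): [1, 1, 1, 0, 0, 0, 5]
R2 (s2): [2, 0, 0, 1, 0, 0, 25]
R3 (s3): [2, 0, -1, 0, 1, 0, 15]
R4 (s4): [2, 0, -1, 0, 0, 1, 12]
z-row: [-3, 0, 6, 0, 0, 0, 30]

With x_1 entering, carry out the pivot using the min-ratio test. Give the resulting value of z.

Ratio test on column x_1 — row 1: 5/1 = 5; row 2: 25/2 = 25/2; row 3: 15/2 = 15/2; row 4: 12/2 = 6. Minimum is 5 at row 1 (x_2 leaves); pivot element 1.
Pivot on row 1; the z-row RHS becomes 30 − (-3)·5 = 45.

45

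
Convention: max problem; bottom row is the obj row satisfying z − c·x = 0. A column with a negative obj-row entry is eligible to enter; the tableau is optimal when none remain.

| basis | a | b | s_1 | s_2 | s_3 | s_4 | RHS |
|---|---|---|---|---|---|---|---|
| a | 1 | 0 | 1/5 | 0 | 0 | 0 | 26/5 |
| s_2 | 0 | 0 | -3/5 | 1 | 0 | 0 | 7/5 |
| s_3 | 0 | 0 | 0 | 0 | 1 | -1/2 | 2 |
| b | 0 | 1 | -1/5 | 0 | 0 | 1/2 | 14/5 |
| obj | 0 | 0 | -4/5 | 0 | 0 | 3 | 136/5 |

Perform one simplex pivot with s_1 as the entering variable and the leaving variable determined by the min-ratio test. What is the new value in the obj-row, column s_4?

Ratio test on column s_1 — row 1: (26/5)/(1/5) = 26; row 2: entry -3/5 ≤ 0; row 3: entry 0 ≤ 0; row 4: entry -1/5 ≤ 0. Minimum is 26 at row 1 (a leaves); pivot element 1/5.
Divide row 1 by 1/5; eliminate column s_1 from the other rows.
obj-row update in column s_4: 3 − (-4/5)·0 = 3.

3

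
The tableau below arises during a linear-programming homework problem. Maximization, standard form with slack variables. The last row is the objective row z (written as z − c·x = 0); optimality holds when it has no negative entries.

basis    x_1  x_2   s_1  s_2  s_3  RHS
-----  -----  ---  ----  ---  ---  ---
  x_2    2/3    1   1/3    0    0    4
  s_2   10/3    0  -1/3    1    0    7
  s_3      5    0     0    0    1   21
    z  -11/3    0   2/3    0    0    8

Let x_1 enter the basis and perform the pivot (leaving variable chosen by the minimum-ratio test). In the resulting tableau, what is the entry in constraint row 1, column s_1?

2/5

Ratio test on column x_1 — row 1: 4/(2/3) = 6; row 2: 7/(10/3) = 21/10; row 3: 21/5 = 21/5. Minimum is 21/10 at row 2 (s_2 leaves); pivot element 10/3.
Divide row 2 by 10/3; eliminate column x_1 from the other rows.
Row 1 update in column s_1: 1/3 − (2/3)·(-1/10) = 2/5.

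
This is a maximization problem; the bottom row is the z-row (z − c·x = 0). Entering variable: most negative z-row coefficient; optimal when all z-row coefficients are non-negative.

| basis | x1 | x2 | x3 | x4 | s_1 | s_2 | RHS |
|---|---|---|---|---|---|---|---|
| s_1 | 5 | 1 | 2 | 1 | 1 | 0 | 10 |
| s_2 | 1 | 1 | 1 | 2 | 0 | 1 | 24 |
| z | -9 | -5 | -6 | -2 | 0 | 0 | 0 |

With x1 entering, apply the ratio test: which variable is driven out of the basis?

Column x1 entries and ratios — s_1: 10/5 = 2; s_2: 24/1 = 24.
Smallest ratio is 2 in the row of s_1, so s_1 leaves.

s_1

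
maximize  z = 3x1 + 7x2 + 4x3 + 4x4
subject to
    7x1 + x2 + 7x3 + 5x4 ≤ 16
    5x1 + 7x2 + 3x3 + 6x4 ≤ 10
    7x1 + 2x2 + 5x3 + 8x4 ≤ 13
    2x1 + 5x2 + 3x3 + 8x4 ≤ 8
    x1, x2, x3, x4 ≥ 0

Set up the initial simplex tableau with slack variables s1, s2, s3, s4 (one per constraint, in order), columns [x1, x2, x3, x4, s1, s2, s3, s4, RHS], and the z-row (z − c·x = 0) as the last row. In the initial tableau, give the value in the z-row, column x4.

-4

The z-row carries the negated objective coefficients: the x4 entry is -4.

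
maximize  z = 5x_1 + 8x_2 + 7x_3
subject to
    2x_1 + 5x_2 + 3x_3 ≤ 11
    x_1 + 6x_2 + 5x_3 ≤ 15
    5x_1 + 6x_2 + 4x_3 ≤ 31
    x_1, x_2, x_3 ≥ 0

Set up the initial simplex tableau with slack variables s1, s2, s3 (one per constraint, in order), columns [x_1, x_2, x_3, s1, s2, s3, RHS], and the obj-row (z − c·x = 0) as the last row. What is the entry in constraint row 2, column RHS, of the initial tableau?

15

The RHS of constraint 2 is b_2 = 15.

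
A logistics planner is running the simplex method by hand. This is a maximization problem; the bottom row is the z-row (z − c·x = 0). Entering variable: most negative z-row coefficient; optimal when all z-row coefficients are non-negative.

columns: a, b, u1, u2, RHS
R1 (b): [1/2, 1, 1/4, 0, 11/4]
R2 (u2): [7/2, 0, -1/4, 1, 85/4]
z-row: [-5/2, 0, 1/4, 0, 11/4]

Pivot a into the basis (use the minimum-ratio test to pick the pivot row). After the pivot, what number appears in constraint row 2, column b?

-7

Ratio test on column a — row 1: (11/4)/(1/2) = 11/2; row 2: (85/4)/(7/2) = 85/14. Minimum is 11/2 at row 1 (b leaves); pivot element 1/2.
Divide row 1 by 1/2; eliminate column a from the other rows.
Row 2 update in column b: 0 − (7/2)·2 = -7.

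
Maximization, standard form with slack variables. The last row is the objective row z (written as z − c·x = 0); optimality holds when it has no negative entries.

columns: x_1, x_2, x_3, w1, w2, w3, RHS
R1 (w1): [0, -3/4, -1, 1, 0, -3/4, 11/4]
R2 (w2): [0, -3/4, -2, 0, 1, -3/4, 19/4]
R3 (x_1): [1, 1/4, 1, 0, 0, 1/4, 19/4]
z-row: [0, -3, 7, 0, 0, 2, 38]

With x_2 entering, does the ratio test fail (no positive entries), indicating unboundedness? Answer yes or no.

Column x_2 has positive entries in row(s) 3, so the ratio test bounds it — not unbounded.

no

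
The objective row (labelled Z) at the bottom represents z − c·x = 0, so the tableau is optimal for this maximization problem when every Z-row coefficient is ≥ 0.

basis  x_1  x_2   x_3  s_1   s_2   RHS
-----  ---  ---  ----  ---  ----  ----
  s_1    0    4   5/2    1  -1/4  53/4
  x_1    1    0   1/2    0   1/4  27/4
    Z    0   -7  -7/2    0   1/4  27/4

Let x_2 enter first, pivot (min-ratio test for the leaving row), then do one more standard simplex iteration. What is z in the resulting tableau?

35

Ratio test on column x_2 — row 1: (53/4)/4 = 53/16; row 2: entry 0 ≤ 0. Minimum is 53/16 at row 1 (s_1 leaves); pivot element 4.
Pivot on row 1; the Z-row RHS becomes 27/4 − (-7)·(53/16) = 479/16.
Next entering variable (most negative Z-row entry -3/16): s_2.
Ratio test on column s_2 — row 1: entry -1/16 ≤ 0; row 2: (27/4)/(1/4) = 27. Minimum is 27 at row 2 (x_1 leaves); pivot element 1/4.
After the second pivot the Z-row RHS is 479/16 − (-3/16)·27 = 35.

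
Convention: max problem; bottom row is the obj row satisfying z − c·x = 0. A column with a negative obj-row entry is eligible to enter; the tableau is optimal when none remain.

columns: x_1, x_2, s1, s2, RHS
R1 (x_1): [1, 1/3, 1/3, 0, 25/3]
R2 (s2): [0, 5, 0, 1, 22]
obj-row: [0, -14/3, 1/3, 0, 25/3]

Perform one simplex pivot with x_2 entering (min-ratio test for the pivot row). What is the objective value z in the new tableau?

433/15

Ratio test on column x_2 — row 1: (25/3)/(1/3) = 25; row 2: 22/5 = 22/5. Minimum is 22/5 at row 2 (s2 leaves); pivot element 5.
Pivot on row 2; the obj-row RHS becomes 25/3 − (-14/3)·(22/5) = 433/15.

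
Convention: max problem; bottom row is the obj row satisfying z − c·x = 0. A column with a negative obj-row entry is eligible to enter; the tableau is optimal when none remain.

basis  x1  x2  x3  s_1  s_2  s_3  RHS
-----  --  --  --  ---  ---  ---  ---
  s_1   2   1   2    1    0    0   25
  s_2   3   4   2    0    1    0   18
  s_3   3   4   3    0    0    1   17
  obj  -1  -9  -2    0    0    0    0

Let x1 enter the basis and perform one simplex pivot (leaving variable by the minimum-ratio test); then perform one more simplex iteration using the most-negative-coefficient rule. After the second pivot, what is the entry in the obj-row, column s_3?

9/4

Ratio test on column x1 — row 1: 25/2 = 25/2; row 2: 18/3 = 6; row 3: 17/3 = 17/3. Minimum is 17/3 at row 3 (s_3 leaves); pivot element 3.
Divide row 3 by 3; eliminate column x1 from the other rows.
Second iteration: most negative obj-row entry is -23/3 in column x2, so x2 enters.
Ratio test on column x2 — row 1: entry -5/3 ≤ 0; row 2: entry 0 ≤ 0; row 3: (17/3)/(4/3) = 17/4. Minimum is 17/4 at row 3 (x1 leaves); pivot element 4/3.
Divide row 3 by 4/3; eliminate column x2 from the other rows.
After both pivots, the entry at the obj-row, column s_3 is 9/4.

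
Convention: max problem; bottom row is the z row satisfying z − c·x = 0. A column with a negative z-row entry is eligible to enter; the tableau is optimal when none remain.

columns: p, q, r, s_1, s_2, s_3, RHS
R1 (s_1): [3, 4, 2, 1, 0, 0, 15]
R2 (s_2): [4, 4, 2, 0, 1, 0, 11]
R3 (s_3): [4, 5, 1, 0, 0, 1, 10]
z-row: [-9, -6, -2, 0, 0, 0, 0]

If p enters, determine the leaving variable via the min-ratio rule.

s_3

Column p entries and ratios — s_1: 15/3 = 5; s_2: 11/4 = 11/4; s_3: 10/4 = 5/2.
Smallest ratio is 5/2 in the row of s_3, so s_3 leaves.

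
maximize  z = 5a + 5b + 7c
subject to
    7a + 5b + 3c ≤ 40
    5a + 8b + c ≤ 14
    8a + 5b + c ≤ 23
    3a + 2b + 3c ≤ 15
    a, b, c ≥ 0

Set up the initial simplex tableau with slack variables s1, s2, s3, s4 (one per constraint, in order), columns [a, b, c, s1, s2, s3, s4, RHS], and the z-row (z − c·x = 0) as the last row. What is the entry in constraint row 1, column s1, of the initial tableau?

1

Slack s1 belongs to constraint 1; its column is the unit vector e_1, so the entry in row 1 is 1.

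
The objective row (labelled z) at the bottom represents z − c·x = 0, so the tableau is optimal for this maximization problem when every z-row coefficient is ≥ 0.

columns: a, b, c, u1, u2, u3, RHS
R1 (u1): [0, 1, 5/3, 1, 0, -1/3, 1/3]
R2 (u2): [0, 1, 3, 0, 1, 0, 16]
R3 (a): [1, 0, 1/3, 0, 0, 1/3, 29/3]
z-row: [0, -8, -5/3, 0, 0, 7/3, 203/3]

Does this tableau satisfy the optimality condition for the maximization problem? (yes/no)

no

The z-row has a negative entry -8 in column b, so it is not optimal.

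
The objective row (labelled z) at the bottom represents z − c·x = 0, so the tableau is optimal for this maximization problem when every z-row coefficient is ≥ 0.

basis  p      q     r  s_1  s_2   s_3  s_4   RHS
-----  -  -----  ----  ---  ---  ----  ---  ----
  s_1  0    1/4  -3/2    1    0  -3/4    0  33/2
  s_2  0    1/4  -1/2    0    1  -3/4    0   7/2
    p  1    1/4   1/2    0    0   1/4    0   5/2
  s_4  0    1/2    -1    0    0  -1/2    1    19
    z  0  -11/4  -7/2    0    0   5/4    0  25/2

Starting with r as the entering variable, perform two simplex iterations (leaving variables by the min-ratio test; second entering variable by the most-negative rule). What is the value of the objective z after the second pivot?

40

Ratio test on column r — row 1: entry -3/2 ≤ 0; row 2: entry -1/2 ≤ 0; row 3: (5/2)/(1/2) = 5; row 4: entry -1 ≤ 0. Minimum is 5 at row 3 (p leaves); pivot element 1/2.
Pivot on row 3; the z-row RHS becomes 25/2 − (-7/2)·5 = 30.
Next entering variable (most negative z-row entry -1): q.
Ratio test on column q — row 1: 24/1 = 24; row 2: 6/(1/2) = 12; row 3: 5/(1/2) = 10; row 4: 24/1 = 24. Minimum is 10 at row 3 (r leaves); pivot element 1/2.
After the second pivot the z-row RHS is 30 − (-1)·10 = 40.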